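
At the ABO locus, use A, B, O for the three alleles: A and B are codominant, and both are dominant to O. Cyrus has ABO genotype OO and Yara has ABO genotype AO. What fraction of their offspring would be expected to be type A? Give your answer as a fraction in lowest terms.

1/2

ABO cross OO × AO → offspring phenotypes: 1/2 O, 1/2 A.
So P(type A) = 1/2.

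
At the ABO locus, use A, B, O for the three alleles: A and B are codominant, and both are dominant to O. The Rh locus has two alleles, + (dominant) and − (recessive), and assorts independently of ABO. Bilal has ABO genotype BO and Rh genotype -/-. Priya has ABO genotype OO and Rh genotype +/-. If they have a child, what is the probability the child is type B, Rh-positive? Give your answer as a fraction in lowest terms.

1/4

ABO cross BO × OO → offspring phenotypes: 1/2 O, 1/2 B.
Rh cross -/- × +/- → 1/2 Rh+, 1/2 Rh-.
Independent loci: P(type B, Rh-positive) = 1/2 × 1/2 = 1/4.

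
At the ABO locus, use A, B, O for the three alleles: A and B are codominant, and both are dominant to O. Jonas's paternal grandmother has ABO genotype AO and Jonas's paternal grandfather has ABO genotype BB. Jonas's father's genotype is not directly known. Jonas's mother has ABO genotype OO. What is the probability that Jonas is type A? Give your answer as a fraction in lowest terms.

Jonas's father's ABO genotype from AO × BB: 1/2 AB, 1/2 BO.
Crossing each possibility with the mother OO and summing P(type A): 1/2·1/2 + 1/2·0 = 1/4.

1/4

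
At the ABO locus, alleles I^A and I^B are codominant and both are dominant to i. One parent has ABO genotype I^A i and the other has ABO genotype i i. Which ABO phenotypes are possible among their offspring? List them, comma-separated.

Gametes from I^A i × i i give offspring ABO genotypes I^A i, i i, i.e. phenotypes O, A.

O, A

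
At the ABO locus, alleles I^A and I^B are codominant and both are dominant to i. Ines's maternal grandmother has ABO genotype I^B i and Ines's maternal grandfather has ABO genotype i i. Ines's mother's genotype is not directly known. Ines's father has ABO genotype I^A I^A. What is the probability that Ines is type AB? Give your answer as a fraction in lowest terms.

Ines's mother's ABO genotype from I^B i × i i: 1/2 I^B i, 1/2 i i.
Crossing each possibility with the father I^A I^A and summing P(type AB): 1/2·1/2 + 1/2·0 = 1/4.

1/4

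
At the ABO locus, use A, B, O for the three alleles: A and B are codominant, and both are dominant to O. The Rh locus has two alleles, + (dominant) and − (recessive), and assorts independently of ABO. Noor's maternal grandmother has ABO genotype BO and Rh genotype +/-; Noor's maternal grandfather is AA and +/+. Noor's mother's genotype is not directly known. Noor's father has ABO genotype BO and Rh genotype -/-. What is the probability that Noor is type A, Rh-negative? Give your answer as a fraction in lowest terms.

1/16

Noor's mother's ABO genotype from BO × AA: 1/2 AB, 1/2 AO.
Crossing each possibility with the father BO and summing P(type A): 1/2·1/4 + 1/2·1/4 = 1/4.
Similarly for Rh via the mother's Rh distribution: P(Rh-) = 1/4.
Independent loci: 1/4 × 1/4 = 1/16.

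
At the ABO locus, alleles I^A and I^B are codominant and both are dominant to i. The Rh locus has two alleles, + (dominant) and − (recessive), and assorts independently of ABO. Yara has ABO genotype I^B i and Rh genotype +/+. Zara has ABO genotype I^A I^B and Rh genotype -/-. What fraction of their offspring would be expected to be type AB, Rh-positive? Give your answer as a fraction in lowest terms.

1/4

ABO cross I^B i × I^A I^B → offspring phenotypes: 1/4 A, 1/2 B, 1/4 AB.
Rh cross +/+ × -/- → 1 Rh+.
Independent loci: P(type AB, Rh-positive) = 1/4 × 1 = 1/4.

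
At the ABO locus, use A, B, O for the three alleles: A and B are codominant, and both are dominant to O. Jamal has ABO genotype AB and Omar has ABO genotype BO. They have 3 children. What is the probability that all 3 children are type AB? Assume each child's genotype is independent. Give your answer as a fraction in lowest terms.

ABO cross AB × BO → 1/4 A, 1/2 B, 1/4 AB.
So P(type AB) = 1/4 per child.
All 3 independent: (1/4)^3 = 1/64.

1/64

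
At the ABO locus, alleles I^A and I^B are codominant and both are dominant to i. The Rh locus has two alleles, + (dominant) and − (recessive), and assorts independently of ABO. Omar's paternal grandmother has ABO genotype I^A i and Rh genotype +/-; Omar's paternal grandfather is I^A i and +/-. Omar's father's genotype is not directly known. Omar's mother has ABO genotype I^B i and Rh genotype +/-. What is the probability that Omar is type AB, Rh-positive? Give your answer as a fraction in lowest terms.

Omar's father's ABO genotype from I^A i × I^A i: 1/4 I^A I^A, 1/2 I^A i, 1/4 i i.
Crossing each possibility with the mother I^B i and summing P(type AB): 1/4·1/2 + 1/2·1/4 + 1/4·0 = 1/4.
Similarly for Rh via the father's Rh distribution: P(Rh+) = 3/4.
Independent loci: 1/4 × 3/4 = 3/16.

3/16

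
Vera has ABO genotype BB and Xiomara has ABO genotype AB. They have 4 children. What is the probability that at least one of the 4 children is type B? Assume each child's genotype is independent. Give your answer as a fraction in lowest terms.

15/16

ABO cross BB × AB → 1/2 B, 1/2 AB.
So P(type B) = 1/2 per child.
P(none) = (1/2)^4 = 1/16; P(at least one) = 1 − 1/16 = 15/16.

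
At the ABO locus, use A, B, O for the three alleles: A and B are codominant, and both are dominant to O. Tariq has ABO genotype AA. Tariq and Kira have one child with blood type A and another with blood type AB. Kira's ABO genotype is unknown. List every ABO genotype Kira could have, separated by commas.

For each candidate genotype of Kira, check whether crossing it with AA can produce every observed child phenotype.
  AA → possible child types {A} ✗
  AB → possible child types {A, AB} ✓
  AO → possible child types {A} ✗
  BB → possible child types {AB} ✗
  BO → possible child types {A, AB} ✓
  OO → possible child types {A} ✗

AB, BO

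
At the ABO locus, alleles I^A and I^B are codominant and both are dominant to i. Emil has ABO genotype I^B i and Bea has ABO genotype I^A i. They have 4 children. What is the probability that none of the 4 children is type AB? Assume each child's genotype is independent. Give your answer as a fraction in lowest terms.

81/256

ABO cross I^B i × I^A i → 1/4 O, 1/4 A, 1/4 B, 1/4 AB.
So P(type AB) = 1/4 per child.
P(not type AB) = 3/4 for one child; (3/4)^4 = 81/256.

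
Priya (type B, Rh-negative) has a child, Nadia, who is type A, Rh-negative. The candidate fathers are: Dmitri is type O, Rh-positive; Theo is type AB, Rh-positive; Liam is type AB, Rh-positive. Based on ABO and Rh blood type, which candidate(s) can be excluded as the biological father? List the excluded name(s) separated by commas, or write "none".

Dmitri

A candidate is excluded only if no genotype consistent with his phenotype could produce a type A, Rh-negative child with a type B, Rh-negative mother.
Dmitri (type O, Rh+): no genotype consistent with that phenotype can produce a type-A Rh- child with a type-B mother.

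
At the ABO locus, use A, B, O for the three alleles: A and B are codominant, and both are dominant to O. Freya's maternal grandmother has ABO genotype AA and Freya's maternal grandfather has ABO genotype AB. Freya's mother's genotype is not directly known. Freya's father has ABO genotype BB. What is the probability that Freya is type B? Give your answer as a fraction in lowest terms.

1/4

Freya's mother's ABO genotype from AA × AB: 1/2 AA, 1/2 AB.
Crossing each possibility with the father BB and summing P(type B): 1/2·0 + 1/2·1/2 = 1/4.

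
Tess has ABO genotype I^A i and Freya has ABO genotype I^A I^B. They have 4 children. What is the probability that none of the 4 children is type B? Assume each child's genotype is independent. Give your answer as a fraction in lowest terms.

ABO cross I^A i × I^A I^B → 1/2 A, 1/4 B, 1/4 AB.
So P(type B) = 1/4 per child.
P(not type B) = 3/4 for one child; (3/4)^4 = 81/256.

81/256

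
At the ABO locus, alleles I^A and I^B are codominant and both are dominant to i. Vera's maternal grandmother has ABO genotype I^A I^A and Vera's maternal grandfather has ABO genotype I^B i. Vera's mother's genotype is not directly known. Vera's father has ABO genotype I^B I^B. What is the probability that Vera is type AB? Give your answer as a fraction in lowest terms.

1/2

Vera's mother's ABO genotype from I^A I^A × I^B i: 1/2 I^A I^B, 1/2 I^A i.
Crossing each possibility with the father I^B I^B and summing P(type AB): 1/2·1/2 + 1/2·1/2 = 1/2.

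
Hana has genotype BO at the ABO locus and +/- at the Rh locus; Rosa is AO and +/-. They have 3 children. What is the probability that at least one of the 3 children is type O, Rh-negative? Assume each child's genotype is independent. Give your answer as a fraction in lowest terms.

721/4096

ABO cross BO × AO → 1/4 O, 1/4 A, 1/4 B, 1/4 AB.
Rh cross +/- × +/- → 3/4 Rh+, 1/4 Rh-; so P(type O, Rh-negative) = 1/4 × 1/4 = 1/16 per child.
P(none) = (15/16)^3 = 3375/4096; P(at least one) = 1 − 3375/4096 = 721/4096.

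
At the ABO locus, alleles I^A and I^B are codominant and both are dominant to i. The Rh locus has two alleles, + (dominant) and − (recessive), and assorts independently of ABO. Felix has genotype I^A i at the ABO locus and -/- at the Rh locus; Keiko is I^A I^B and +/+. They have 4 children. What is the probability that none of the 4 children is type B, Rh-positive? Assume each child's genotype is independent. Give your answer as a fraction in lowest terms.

ABO cross I^A i × I^A I^B → 1/2 A, 1/4 B, 1/4 AB.
Rh cross -/- × +/+ → 1 Rh+; so P(type B, Rh-positive) = 1/4 × 1 = 1/4 per child.
P(not type B, Rh-positive) = 3/4 for one child; (3/4)^4 = 81/256.

81/256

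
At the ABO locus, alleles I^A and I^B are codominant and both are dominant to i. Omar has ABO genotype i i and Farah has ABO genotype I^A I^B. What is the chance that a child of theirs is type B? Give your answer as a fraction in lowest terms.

ABO cross i i × I^A I^B → offspring phenotypes: 1/2 A, 1/2 B.
So P(type B) = 1/2.

1/2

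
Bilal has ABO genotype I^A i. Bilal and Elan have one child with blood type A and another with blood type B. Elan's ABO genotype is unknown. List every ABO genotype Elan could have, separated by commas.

For each candidate genotype of Elan, check whether crossing it with I^A i can produce every observed child phenotype.
  I^A I^A → possible child types {A} ✗
  I^A I^B → possible child types {A, B, AB} ✓
  I^A i → possible child types {O, A} ✗
  I^B I^B → possible child types {B, AB} ✗
  I^B i → possible child types {O, A, B, AB} ✓
  i i → possible child types {O, A} ✗

I^A I^B, I^B i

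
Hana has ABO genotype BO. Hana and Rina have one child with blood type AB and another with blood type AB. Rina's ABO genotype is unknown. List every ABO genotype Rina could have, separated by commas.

AA, AB, AO

For each candidate genotype of Rina, check whether crossing it with BO can produce every observed child phenotype.
  AA → possible child types {A, AB} ✓
  AB → possible child types {A, B, AB} ✓
  AO → possible child types {O, A, B, AB} ✓
  BB → possible child types {B} ✗
  BO → possible child types {O, B} ✗
  OO → possible child types {O, B} ✗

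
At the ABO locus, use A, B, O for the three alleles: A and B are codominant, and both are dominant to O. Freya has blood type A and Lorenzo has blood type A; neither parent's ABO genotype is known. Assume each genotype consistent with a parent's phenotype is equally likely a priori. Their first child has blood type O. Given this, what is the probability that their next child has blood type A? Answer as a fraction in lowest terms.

Possible genotypes: Freya ∈ {AA, AO}; Lorenzo ∈ {AA, AO}.
Weight each parental genotype pair by prior × P(type-O child):
  AO × AO: posterior weight 1; P(next child type A) = 3/4.
Weighted sum = 3/4.

3/4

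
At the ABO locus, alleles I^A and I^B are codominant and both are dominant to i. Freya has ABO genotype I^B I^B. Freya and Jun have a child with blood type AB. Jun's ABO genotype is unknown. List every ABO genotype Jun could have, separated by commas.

I^A I^A, I^A I^B, I^A i

For each candidate genotype of Jun, check whether crossing it with I^B I^B can produce every observed child phenotype.
  I^A I^A → possible child types {AB} ✓
  I^A I^B → possible child types {B, AB} ✓
  I^A i → possible child types {B, AB} ✓
  I^B I^B → possible child types {B} ✗
  I^B i → possible child types {B} ✗
  i i → possible child types {B} ✗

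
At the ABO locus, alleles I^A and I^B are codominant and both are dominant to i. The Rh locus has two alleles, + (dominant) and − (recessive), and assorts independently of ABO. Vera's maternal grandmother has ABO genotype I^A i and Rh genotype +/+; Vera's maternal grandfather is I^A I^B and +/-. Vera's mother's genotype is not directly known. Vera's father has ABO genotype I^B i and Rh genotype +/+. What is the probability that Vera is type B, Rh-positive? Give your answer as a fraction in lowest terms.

3/8

Vera's mother's ABO genotype from I^A i × I^A I^B: 1/4 I^A I^A, 1/4 I^A I^B, 1/4 I^A i, 1/4 I^B i.
Crossing each possibility with the father I^B i and summing P(type B): 1/4·0 + 1/4·1/2 + 1/4·1/4 + 1/4·3/4 = 3/8.
Similarly for Rh via the mother's Rh distribution: P(Rh+) = 1.
Independent loci: 3/8 × 1 = 3/8.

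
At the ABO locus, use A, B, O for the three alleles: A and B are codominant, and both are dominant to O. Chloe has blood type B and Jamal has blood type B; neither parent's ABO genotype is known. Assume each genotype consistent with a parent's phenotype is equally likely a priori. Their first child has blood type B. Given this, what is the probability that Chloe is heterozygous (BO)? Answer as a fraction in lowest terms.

Possible genotypes: Chloe ∈ {BB, BO}; Jamal ∈ {BB, BO}.
Weight each parental genotype pair by prior × P(type-B child):
  BB × BB: posterior weight 4/15.
  BB × BO: posterior weight 4/15.
  BO × BB: posterior weight 4/15.
  BO × BO: posterior weight 1/5.
Sum the posterior weight over pairs where Chloe is BO: 7/15.

7/15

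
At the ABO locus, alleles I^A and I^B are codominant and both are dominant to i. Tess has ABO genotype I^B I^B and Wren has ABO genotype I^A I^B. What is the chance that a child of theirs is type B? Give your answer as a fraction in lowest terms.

ABO cross I^B I^B × I^A I^B → offspring phenotypes: 1/2 B, 1/2 AB.
So P(type B) = 1/2.

1/2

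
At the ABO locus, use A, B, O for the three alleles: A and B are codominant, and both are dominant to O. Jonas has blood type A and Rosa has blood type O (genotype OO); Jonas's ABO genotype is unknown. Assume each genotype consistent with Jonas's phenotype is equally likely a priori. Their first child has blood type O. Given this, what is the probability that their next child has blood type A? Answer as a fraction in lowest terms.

Possible genotypes: Jonas ∈ {AA, AO}; Rosa ∈ {OO}.
Weight each parental genotype pair by prior × P(type-O child):
  AO × OO: posterior weight 1; P(next child type A) = 1/2.
Weighted sum = 1/2.

1/2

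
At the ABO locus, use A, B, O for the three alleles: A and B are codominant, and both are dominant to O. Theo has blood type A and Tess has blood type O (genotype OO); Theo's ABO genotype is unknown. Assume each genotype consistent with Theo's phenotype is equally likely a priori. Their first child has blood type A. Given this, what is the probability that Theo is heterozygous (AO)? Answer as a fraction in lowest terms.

1/3

Possible genotypes: Theo ∈ {AA, AO}; Tess ∈ {OO}.
Weight each parental genotype pair by prior × P(type-A child):
  AA × OO: posterior weight 2/3.
  AO × OO: posterior weight 1/3.
Sum the posterior weight over pairs where Theo is AO: 1/3.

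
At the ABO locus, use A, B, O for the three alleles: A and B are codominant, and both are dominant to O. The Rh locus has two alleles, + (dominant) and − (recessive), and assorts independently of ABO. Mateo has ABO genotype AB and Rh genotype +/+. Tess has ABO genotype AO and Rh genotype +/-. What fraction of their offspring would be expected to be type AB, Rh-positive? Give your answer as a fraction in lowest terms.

1/4

ABO cross AB × AO → offspring phenotypes: 1/2 A, 1/4 B, 1/4 AB.
Rh cross +/+ × +/- → 1 Rh+.
Independent loci: P(type AB, Rh-positive) = 1/4 × 1 = 1/4.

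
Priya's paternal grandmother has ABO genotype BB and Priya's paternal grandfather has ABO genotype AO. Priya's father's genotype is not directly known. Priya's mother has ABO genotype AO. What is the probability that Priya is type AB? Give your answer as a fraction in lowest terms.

Priya's father's ABO genotype from BB × AO: 1/2 AB, 1/2 BO.
Crossing each possibility with the mother AO and summing P(type AB): 1/2·1/4 + 1/2·1/4 = 1/4.

1/4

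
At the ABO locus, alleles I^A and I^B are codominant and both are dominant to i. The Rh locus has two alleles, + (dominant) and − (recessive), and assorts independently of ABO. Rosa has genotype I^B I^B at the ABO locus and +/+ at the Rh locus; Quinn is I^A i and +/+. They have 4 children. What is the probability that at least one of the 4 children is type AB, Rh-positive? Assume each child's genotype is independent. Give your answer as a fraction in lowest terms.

15/16

ABO cross I^B I^B × I^A i → 1/2 B, 1/2 AB.
Rh cross +/+ × +/+ → 1 Rh+; so P(type AB, Rh-positive) = 1/2 × 1 = 1/2 per child.
P(none) = (1/2)^4 = 1/16; P(at least one) = 1 − 1/16 = 15/16.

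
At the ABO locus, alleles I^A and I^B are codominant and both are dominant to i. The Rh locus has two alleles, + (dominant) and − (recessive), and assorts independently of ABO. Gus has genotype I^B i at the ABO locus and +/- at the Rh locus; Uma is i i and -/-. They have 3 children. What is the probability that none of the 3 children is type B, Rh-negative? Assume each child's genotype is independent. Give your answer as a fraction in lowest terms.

ABO cross I^B i × i i → 1/2 O, 1/2 B.
Rh cross +/- × -/- → 1/2 Rh+, 1/2 Rh-; so P(type B, Rh-negative) = 1/2 × 1/2 = 1/4 per child.
P(not type B, Rh-negative) = 3/4 for one child; (3/4)^3 = 27/64.

27/64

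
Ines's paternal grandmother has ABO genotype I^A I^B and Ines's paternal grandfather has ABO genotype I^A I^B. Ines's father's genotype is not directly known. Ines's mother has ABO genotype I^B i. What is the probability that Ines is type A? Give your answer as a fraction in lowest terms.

1/4

Ines's father's ABO genotype from I^A I^B × I^A I^B: 1/4 I^A I^A, 1/2 I^A I^B, 1/4 I^B I^B.
Crossing each possibility with the mother I^B i and summing P(type A): 1/4·1/2 + 1/2·1/4 + 1/4·0 = 1/4.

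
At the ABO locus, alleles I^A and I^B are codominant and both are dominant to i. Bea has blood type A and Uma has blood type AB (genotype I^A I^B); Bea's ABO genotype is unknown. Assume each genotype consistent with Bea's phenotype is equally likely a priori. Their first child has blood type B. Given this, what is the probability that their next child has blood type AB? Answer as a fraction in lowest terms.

1/4

Possible genotypes: Bea ∈ {I^A I^A, I^A i}; Uma ∈ {I^A I^B}.
Weight each parental genotype pair by prior × P(type-B child):
  I^A i × I^A I^B: posterior weight 1; P(next child type AB) = 1/4.
Weighted sum = 1/4.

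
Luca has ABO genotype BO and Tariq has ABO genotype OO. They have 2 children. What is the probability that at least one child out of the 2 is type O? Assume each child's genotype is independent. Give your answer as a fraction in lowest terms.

3/4

ABO cross BO × OO → 1/2 O, 1/2 B.
So P(type O) = 1/2 per child.
P(none) = (1/2)^2 = 1/4; P(at least one) = 1 − 1/4 = 3/4.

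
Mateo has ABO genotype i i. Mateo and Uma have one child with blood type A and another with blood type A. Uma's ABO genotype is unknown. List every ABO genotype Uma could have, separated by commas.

For each candidate genotype of Uma, check whether crossing it with i i can produce every observed child phenotype.
  I^A I^A → possible child types {A} ✓
  I^A I^B → possible child types {A, B} ✓
  I^A i → possible child types {O, A} ✓
  I^B I^B → possible child types {B} ✗
  I^B i → possible child types {O, B} ✗
  i i → possible child types {O} ✗

I^A I^A, I^A I^B, I^A i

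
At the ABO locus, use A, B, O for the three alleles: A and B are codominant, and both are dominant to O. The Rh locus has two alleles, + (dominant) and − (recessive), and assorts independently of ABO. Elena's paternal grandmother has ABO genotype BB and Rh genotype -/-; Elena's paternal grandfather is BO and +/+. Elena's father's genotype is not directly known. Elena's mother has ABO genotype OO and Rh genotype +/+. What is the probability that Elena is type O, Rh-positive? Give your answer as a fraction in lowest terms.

Elena's father's ABO genotype from BB × BO: 1/2 BB, 1/2 BO.
Crossing each possibility with the mother OO and summing P(type O): 1/2·0 + 1/2·1/2 = 1/4.
Similarly for Rh via the father's Rh distribution: P(Rh+) = 1.
Independent loci: 1/4 × 1 = 1/4.

1/4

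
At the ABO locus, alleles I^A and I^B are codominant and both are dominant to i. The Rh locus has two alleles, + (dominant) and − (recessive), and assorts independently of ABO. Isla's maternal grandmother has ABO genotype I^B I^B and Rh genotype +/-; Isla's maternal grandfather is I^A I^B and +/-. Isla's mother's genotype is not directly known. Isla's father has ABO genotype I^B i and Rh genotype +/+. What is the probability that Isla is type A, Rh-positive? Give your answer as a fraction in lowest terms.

1/8

Isla's mother's ABO genotype from I^B I^B × I^A I^B: 1/2 I^A I^B, 1/2 I^B I^B.
Crossing each possibility with the father I^B i and summing P(type A): 1/2·1/4 + 1/2·0 = 1/8.
Similarly for Rh via the mother's Rh distribution: P(Rh+) = 1.
Independent loci: 1/8 × 1 = 1/8.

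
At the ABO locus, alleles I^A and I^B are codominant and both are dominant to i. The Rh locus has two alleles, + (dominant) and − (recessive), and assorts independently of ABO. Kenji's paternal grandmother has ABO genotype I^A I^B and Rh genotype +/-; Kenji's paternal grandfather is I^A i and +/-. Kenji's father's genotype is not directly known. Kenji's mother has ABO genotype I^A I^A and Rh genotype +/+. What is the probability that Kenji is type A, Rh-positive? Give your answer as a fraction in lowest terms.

Kenji's father's ABO genotype from I^A I^B × I^A i: 1/4 I^A I^A, 1/4 I^A I^B, 1/4 I^A i, 1/4 I^B i.
Crossing each possibility with the mother I^A I^A and summing P(type A): 1/4·1 + 1/4·1/2 + 1/4·1 + 1/4·1/2 = 3/4.
Similarly for Rh via the father's Rh distribution: P(Rh+) = 1.
Independent loci: 3/4 × 1 = 3/4.

3/4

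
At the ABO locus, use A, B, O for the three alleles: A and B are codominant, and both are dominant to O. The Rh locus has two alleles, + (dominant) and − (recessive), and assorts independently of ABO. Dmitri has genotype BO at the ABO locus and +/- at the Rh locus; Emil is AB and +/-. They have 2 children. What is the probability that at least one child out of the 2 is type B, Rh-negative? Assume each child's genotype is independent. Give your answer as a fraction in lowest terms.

15/64

ABO cross BO × AB → 1/4 A, 1/2 B, 1/4 AB.
Rh cross +/- × +/- → 3/4 Rh+, 1/4 Rh-; so P(type B, Rh-negative) = 1/2 × 1/4 = 1/8 per child.
P(none) = (7/8)^2 = 49/64; P(at least one) = 1 − 49/64 = 15/64.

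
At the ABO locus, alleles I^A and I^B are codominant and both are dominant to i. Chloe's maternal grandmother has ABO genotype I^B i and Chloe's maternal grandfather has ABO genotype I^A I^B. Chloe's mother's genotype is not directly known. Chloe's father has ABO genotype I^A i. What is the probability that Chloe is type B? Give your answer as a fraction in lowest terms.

Chloe's mother's ABO genotype from I^B i × I^A I^B: 1/4 I^A I^B, 1/4 I^A i, 1/4 I^B I^B, 1/4 I^B i.
Crossing each possibility with the father I^A i and summing P(type B): 1/4·1/4 + 1/4·0 + 1/4·1/2 + 1/4·1/4 = 1/4.

1/4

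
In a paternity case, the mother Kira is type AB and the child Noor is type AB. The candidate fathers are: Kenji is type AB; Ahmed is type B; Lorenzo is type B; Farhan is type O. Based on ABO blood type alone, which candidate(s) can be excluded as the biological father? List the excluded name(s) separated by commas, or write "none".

Farhan

A candidate is excluded only if no genotype consistent with his phenotype could produce a type AB child with a type AB mother.
Farhan (type O): no genotype consistent with that phenotype can produce a type-AB child with a type-AB mother.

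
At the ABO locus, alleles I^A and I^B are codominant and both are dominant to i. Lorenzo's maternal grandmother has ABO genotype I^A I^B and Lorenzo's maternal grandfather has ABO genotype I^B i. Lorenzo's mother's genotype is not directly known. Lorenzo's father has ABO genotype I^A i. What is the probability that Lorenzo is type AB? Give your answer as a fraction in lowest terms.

Lorenzo's mother's ABO genotype from I^A I^B × I^B i: 1/4 I^A I^B, 1/4 I^A i, 1/4 I^B I^B, 1/4 I^B i.
Crossing each possibility with the father I^A i and summing P(type AB): 1/4·1/4 + 1/4·0 + 1/4·1/2 + 1/4·1/4 = 1/4.

1/4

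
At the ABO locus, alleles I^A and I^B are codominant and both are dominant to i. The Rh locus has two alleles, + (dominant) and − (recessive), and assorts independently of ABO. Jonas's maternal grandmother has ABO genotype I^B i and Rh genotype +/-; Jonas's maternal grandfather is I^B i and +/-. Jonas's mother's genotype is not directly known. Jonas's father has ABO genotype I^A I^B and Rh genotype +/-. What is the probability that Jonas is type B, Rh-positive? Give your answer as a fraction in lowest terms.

3/8

Jonas's mother's ABO genotype from I^B i × I^B i: 1/4 I^B I^B, 1/2 I^B i, 1/4 i i.
Crossing each possibility with the father I^A I^B and summing P(type B): 1/4·1/2 + 1/2·1/2 + 1/4·1/2 = 1/2.
Similarly for Rh via the mother's Rh distribution: P(Rh+) = 3/4.
Independent loci: 1/2 × 3/4 = 3/8.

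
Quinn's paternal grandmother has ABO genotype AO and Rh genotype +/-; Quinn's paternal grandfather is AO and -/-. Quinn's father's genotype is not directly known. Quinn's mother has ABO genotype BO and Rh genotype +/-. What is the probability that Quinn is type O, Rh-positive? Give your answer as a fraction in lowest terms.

5/32

Quinn's father's ABO genotype from AO × AO: 1/4 AA, 1/2 AO, 1/4 OO.
Crossing each possibility with the mother BO and summing P(type O): 1/4·0 + 1/2·1/4 + 1/4·1/2 = 1/4.
Similarly for Rh via the father's Rh distribution: P(Rh+) = 5/8.
Independent loci: 1/4 × 5/8 = 5/32.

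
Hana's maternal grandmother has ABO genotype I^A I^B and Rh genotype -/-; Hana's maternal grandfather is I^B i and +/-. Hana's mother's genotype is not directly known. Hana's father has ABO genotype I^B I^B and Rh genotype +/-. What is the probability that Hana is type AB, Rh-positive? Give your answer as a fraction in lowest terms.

5/32

Hana's mother's ABO genotype from I^A I^B × I^B i: 1/4 I^A I^B, 1/4 I^A i, 1/4 I^B I^B, 1/4 I^B i.
Crossing each possibility with the father I^B I^B and summing P(type AB): 1/4·1/2 + 1/4·1/2 + 1/4·0 + 1/4·0 = 1/4.
Similarly for Rh via the mother's Rh distribution: P(Rh+) = 5/8.
Independent loci: 1/4 × 5/8 = 5/32.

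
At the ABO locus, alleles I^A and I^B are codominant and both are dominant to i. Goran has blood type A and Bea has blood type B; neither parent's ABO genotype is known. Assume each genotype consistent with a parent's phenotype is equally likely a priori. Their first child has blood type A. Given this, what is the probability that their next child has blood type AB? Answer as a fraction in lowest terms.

Possible genotypes: Goran ∈ {I^A I^A, I^A i}; Bea ∈ {I^B I^B, I^B i}.
Weight each parental genotype pair by prior × P(type-A child):
  I^A I^A × I^B i: posterior weight 2/3; P(next child type AB) = 1/2.
  I^A i × I^B i: posterior weight 1/3; P(next child type AB) = 1/4.
Weighted sum = 5/12.

5/12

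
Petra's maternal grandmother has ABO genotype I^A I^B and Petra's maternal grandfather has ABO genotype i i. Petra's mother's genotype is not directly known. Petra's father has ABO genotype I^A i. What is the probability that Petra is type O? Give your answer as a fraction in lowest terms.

Petra's mother's ABO genotype from I^A I^B × i i: 1/2 I^A i, 1/2 I^B i.
Crossing each possibility with the father I^A i and summing P(type O): 1/2·1/4 + 1/2·1/4 = 1/4.

1/4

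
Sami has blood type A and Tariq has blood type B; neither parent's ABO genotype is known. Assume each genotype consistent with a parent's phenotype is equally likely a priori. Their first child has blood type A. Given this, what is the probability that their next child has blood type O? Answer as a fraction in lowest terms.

Possible genotypes: Sami ∈ {I^A I^A, I^A i}; Tariq ∈ {I^B I^B, I^B i}.
Weight each parental genotype pair by prior × P(type-A child):
  I^A I^A × I^B i: posterior weight 2/3; P(next child type O) = 0.
  I^A i × I^B i: posterior weight 1/3; P(next child type O) = 1/4.
Weighted sum = 1/12.

1/12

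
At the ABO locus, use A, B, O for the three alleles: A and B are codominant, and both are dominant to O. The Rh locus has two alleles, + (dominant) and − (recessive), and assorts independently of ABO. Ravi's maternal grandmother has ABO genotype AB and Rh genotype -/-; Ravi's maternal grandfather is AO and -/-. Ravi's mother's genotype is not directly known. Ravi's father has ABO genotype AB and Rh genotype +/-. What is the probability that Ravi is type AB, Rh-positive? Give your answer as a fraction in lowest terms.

3/16

Ravi's mother's ABO genotype from AB × AO: 1/4 AA, 1/4 AB, 1/4 AO, 1/4 BO.
Crossing each possibility with the father AB and summing P(type AB): 1/4·1/2 + 1/4·1/2 + 1/4·1/4 + 1/4·1/4 = 3/8.
Similarly for Rh via the mother's Rh distribution: P(Rh+) = 1/2.
Independent loci: 3/8 × 1/2 = 3/16.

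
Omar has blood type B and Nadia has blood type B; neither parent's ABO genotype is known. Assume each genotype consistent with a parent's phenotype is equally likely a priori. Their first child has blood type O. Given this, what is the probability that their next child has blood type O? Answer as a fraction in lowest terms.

Possible genotypes: Omar ∈ {BB, BO}; Nadia ∈ {BB, BO}.
Weight each parental genotype pair by prior × P(type-O child):
  BO × BO: posterior weight 1; P(next child type O) = 1/4.
Weighted sum = 1/4.

1/4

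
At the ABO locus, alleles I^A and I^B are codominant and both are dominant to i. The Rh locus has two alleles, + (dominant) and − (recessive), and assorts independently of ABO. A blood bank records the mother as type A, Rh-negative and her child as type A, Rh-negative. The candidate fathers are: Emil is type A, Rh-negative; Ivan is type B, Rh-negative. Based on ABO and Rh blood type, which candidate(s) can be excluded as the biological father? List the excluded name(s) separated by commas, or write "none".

none

A candidate is excluded only if no genotype consistent with his phenotype could produce a type A, Rh-negative child with a type A, Rh-negative mother.
Every candidate has at least one consistent genotype combination, so none can be excluded.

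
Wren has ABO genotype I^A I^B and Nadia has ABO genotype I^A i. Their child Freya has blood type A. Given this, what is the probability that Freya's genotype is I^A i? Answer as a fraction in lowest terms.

1/2

Cross I^A I^B × I^A i → 1/4 I^A I^A, 1/4 I^A I^B, 1/4 I^A i, 1/4 I^B i.
Type-A genotypes among offspring: I^A I^A (1/4), I^A i (1/4); total 1/2.
P(I^A i | type A) = (1/4) / (1/2) = 1/2.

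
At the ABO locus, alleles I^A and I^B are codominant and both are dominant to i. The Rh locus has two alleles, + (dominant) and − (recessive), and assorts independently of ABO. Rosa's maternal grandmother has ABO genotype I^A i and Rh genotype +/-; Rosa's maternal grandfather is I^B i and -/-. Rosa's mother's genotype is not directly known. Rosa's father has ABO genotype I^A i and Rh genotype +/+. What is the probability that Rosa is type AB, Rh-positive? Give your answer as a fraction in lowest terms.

1/8

Rosa's mother's ABO genotype from I^A i × I^B i: 1/4 I^A I^B, 1/4 I^A i, 1/4 I^B i, 1/4 i i.
Crossing each possibility with the father I^A i and summing P(type AB): 1/4·1/4 + 1/4·0 + 1/4·1/4 + 1/4·0 = 1/8.
Similarly for Rh via the mother's Rh distribution: P(Rh+) = 1.
Independent loci: 1/8 × 1 = 1/8.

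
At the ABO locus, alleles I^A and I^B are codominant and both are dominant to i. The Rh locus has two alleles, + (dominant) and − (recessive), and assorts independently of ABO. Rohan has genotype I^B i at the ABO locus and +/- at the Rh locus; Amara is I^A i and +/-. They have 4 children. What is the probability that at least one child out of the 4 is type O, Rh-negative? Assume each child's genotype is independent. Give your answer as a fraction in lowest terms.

14911/65536

ABO cross I^B i × I^A i → 1/4 O, 1/4 A, 1/4 B, 1/4 AB.
Rh cross +/- × +/- → 3/4 Rh+, 1/4 Rh-; so P(type O, Rh-negative) = 1/4 × 1/4 = 1/16 per child.
P(none) = (15/16)^4 = 50625/65536; P(at least one) = 1 − 50625/65536 = 14911/65536.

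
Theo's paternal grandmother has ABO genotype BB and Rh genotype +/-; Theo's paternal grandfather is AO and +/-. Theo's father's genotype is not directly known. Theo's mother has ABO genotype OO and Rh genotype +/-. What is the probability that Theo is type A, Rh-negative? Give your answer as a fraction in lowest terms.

Theo's father's ABO genotype from BB × AO: 1/2 AB, 1/2 BO.
Crossing each possibility with the mother OO and summing P(type A): 1/2·1/2 + 1/2·0 = 1/4.
Similarly for Rh via the father's Rh distribution: P(Rh-) = 1/4.
Independent loci: 1/4 × 1/4 = 1/16.

1/16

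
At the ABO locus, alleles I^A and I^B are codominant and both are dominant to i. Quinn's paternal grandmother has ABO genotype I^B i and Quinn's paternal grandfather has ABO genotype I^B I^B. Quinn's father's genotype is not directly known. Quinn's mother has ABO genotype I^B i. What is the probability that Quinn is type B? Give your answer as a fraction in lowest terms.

Quinn's father's ABO genotype from I^B i × I^B I^B: 1/2 I^B I^B, 1/2 I^B i.
Crossing each possibility with the mother I^B i and summing P(type B): 1/2·1 + 1/2·3/4 = 7/8.

7/8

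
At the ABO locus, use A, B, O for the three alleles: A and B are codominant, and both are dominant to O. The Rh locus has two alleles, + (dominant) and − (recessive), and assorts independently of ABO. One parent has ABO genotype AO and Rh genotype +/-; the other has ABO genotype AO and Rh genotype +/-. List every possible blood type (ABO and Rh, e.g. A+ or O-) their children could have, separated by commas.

Gametes from AO × AO give offspring ABO genotypes AA, AO, OO, i.e. phenotypes O, A.
Rh cross +/- × +/- → phenotypes Rh+, Rh-.
Combining independently: O+, O-, A+, A-.

O+, O-, A+, A-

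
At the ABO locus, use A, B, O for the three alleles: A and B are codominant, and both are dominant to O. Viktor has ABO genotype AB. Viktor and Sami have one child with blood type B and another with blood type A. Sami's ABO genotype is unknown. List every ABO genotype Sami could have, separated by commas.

AB, AO, BO, OO

For each candidate genotype of Sami, check whether crossing it with AB can produce every observed child phenotype.
  AA → possible child types {A, AB} ✗
  AB → possible child types {A, B, AB} ✓
  AO → possible child types {A, B, AB} ✓
  BB → possible child types {B, AB} ✗
  BO → possible child types {A, B, AB} ✓
  OO → possible child types {A, B} ✓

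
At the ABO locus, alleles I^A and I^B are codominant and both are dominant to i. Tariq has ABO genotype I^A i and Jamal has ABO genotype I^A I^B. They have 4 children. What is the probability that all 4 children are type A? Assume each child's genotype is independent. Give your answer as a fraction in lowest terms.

ABO cross I^A i × I^A I^B → 1/2 A, 1/4 B, 1/4 AB.
So P(type A) = 1/2 per child.
All 4 independent: (1/2)^4 = 1/16.

1/16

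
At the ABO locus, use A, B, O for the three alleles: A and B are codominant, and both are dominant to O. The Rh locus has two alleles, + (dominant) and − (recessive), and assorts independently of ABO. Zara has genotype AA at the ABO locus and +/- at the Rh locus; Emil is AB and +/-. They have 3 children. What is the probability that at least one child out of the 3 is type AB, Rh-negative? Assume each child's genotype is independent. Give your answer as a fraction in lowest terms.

169/512

ABO cross AA × AB → 1/2 A, 1/2 AB.
Rh cross +/- × +/- → 3/4 Rh+, 1/4 Rh-; so P(type AB, Rh-negative) = 1/2 × 1/4 = 1/8 per child.
P(none) = (7/8)^3 = 343/512; P(at least one) = 1 − 343/512 = 169/512.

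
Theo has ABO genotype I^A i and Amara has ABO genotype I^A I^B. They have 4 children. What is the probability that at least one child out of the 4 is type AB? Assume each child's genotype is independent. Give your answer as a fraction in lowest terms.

175/256

ABO cross I^A i × I^A I^B → 1/2 A, 1/4 B, 1/4 AB.
So P(type AB) = 1/4 per child.
P(none) = (3/4)^4 = 81/256; P(at least one) = 1 − 81/256 = 175/256.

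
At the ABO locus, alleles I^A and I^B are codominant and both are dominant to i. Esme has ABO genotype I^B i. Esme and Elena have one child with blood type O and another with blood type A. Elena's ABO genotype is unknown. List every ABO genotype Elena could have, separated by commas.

For each candidate genotype of Elena, check whether crossing it with I^B i can produce every observed child phenotype.
  I^A I^A → possible child types {A, AB} ✗
  I^A I^B → possible child types {A, B, AB} ✗
  I^A i → possible child types {O, A, B, AB} ✓
  I^B I^B → possible child types {B} ✗
  I^B i → possible child types {O, B} ✗
  i i → possible child types {O, B} ✗

I^A i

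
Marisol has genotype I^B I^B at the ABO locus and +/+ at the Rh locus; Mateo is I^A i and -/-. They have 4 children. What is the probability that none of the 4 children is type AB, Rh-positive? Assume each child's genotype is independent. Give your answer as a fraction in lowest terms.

1/16

ABO cross I^B I^B × I^A i → 1/2 B, 1/2 AB.
Rh cross +/+ × -/- → 1 Rh+; so P(type AB, Rh-positive) = 1/2 × 1 = 1/2 per child.
P(not type AB, Rh-positive) = 1/2 for one child; (1/2)^4 = 1/16.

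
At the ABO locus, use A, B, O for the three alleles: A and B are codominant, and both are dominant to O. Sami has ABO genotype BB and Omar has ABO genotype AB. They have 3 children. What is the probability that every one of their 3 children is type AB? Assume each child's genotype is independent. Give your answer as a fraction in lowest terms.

ABO cross BB × AB → 1/2 B, 1/2 AB.
So P(type AB) = 1/2 per child.
All 3 independent: (1/2)^3 = 1/8.

1/8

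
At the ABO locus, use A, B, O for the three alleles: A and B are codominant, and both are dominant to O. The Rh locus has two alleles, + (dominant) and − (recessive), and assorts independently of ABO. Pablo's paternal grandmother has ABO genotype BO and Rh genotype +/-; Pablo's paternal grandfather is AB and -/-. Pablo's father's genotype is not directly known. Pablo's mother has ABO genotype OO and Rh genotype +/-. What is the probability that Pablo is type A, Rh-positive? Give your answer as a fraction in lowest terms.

Pablo's father's ABO genotype from BO × AB: 1/4 AB, 1/4 AO, 1/4 BB, 1/4 BO.
Crossing each possibility with the mother OO and summing P(type A): 1/4·1/2 + 1/4·1/2 + 1/4·0 + 1/4·0 = 1/4.
Similarly for Rh via the father's Rh distribution: P(Rh+) = 5/8.
Independent loci: 1/4 × 5/8 = 5/32.

5/32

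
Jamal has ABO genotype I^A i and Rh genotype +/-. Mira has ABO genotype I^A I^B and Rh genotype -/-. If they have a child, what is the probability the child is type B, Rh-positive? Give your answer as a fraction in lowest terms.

ABO cross I^A i × I^A I^B → offspring phenotypes: 1/2 A, 1/4 B, 1/4 AB.
Rh cross +/- × -/- → 1/2 Rh+, 1/2 Rh-.
Independent loci: P(type B, Rh-positive) = 1/4 × 1/2 = 1/8.

1/8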